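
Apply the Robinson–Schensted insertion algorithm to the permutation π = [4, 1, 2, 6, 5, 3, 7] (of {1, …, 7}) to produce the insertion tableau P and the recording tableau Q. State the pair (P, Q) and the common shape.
P = [1, 2, 3, 7] / [4, 5] / [6];  Q = [1, 3, 4, 7] / [2, 5] / [6];  common shape = (4, 2, 1)

Row-insert the values π_1, π_2, … into P one at a time, bumping the leftmost entry strictly greater than the inserted value down to the next row. The recording tableau Q records, in position (i, j), the step at which that cell was added to P.
  Insert 4 (step 1): P = [4];  Q = [1]
  Insert 1 (step 2): P = [1] / [4];  Q = [1] / [2]
  Insert 2 (step 3): P = [1, 2] / [4];  Q = [1, 3] / [2]
  Insert 6 (step 4): P = [1, 2, 6] / [4];  Q = [1, 3, 4] / [2]
  Insert 5 (step 5): P = [1, 2, 5] / [4, 6];  Q = [1, 3, 4] / [2, 5]
  Insert 3 (step 6): P = [1, 2, 3] / [4, 5] / [6];  Q = [1, 3, 4] / [2, 5] / [6]
  Insert 7 (step 7): P = [1, 2, 3, 7] / [4, 5] / [6];  Q = [1, 3, 4, 7] / [2, 5] / [6]
Final shape: (4, 2, 1).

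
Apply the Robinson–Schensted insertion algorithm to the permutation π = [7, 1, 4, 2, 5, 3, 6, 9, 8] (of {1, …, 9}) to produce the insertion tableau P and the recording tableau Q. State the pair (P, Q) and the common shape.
P = [1, 2, 3, 6, 8] / [4, 5, 9] / [7];  Q = [1, 3, 5, 7, 8] / [2, 6, 9] / [4];  common shape = (5, 3, 1)

Row-insert the values π_1, π_2, … into P one at a time, bumping the leftmost entry strictly greater than the inserted value down to the next row. The recording tableau Q records, in position (i, j), the step at which that cell was added to P.
  Insert 7 (step 1): P = [7];  Q = [1]
  Insert 1 (step 2): P = [1] / [7];  Q = [1] / [2]
  Insert 4 (step 3): P = [1, 4] / [7];  Q = [1, 3] / [2]
  Insert 2 (step 4): P = [1, 2] / [4] / [7];  Q = [1, 3] / [2] / [4]
  Insert 5 (step 5): P = [1, 2, 5] / [4] / [7];  Q = [1, 3, 5] / [2] / [4]
  Insert 3 (step 6): P = [1, 2, 3] / [4, 5] / [7];  Q = [1, 3, 5] / [2, 6] / [4]
  Insert 6 (step 7): P = [1, 2, 3, 6] / [4, 5] / [7];  Q = [1, 3, 5, 7] / [2, 6] / [4]
  Insert 9 (step 8): P = [1, 2, 3, 6, 9] / [4, 5] / [7];  Q = [1, 3, 5, 7, 8] / [2, 6] / [4]
  Insert 8 (step 9): P = [1, 2, 3, 6, 8] / [4, 5, 9] / [7];  Q = [1, 3, 5, 7, 8] / [2, 6, 9] / [4]
Final shape: (5, 3, 1).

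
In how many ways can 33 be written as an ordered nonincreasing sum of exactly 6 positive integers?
p(33, 6 parts) = 811

Partitions of n into exactly k parts are in bijection with partitions of n − k into at most k parts (subtract 1 from each part). So p(33, exactly 6) = p(27, parts ≤ 6). Computing via the recurrence p(m, j) = p(m, j−1) + p(m−j, j) gives 811.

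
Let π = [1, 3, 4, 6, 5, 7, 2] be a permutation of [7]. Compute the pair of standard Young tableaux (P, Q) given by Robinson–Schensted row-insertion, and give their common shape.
P = [1, 2, 4, 5, 7] / [3] / [6];  Q = [1, 2, 3, 4, 6] / [5] / [7];  common shape = (5, 1, 1)

Row-insert the values π_1, π_2, … into P one at a time, bumping the leftmost entry strictly greater than the inserted value down to the next row. The recording tableau Q records, in position (i, j), the step at which that cell was added to P.
  Insert 1 (step 1): P = [1];  Q = [1]
  Insert 3 (step 2): P = [1, 3];  Q = [1, 2]
  Insert 4 (step 3): P = [1, 3, 4];  Q = [1, 2, 3]
  Insert 6 (step 4): P = [1, 3, 4, 6];  Q = [1, 2, 3, 4]
  Insert 5 (step 5): P = [1, 3, 4, 5] / [6];  Q = [1, 2, 3, 4] / [5]
  Insert 7 (step 6): P = [1, 3, 4, 5, 7] / [6];  Q = [1, 2, 3, 4, 6] / [5]
  Insert 2 (step 7): P = [1, 2, 4, 5, 7] / [3] / [6];  Q = [1, 2, 3, 4, 6] / [5] / [7]
Final shape: (5, 1, 1).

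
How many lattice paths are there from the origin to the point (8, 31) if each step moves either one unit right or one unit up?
Number of paths = 61523748

A monotone lattice path from (0, 0) to (8, 31) consists of 8 east steps and 31 north steps in some order, so it is determined by which 8 of the 39 steps are east. The count is C(39, 8) = 61523748.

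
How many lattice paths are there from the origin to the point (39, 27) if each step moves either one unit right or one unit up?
Number of paths = 2450791253481179840

A monotone lattice path from (0, 0) to (39, 27) consists of 39 east steps and 27 north steps in some order, so it is determined by which 39 of the 66 steps are east. The count is C(66, 39) = 2450791253481179840.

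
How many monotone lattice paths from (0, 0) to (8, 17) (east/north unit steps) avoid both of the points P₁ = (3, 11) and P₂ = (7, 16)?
Number of paths = 514821

Inclusion–exclusion. Total paths: C(25, 8) = 1081575. Through P₁: C(14, 3)·C(11, 5) = 168168. Through P₂: C(23, 7)·C(2, 1) = 490314. Since P₁ is strictly southwest of P₂, a monotone path through both must visit P₁ then P₂; paths through both = C(14, 3)·C(9, 4)·C(2, 1) = 91728. Avoid both = 1081575 − 168168 − 490314 + 91728 = 514821.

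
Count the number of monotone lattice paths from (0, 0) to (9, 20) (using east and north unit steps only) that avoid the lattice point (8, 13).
Number of paths = 8387085

Total paths from (0, 0) to (9, 20): C(29, 9) = 10015005. Paths through (8, 13): (paths (0, 0) → (8, 13)) × (paths (8, 13) → (9, 20)) = C(21, 8) · C(8, 1) = 203490 · 8 = 1627920. Avoidance count = 10015005 − 1627920 = 8387085.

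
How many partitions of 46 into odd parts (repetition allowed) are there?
p_odd(46) = 2304

Enumerate partitions using only odd parts via the recurrence o(n, m) = o(n, m−2) + o(n−m, m) over odd m, starting from the largest odd part ≤ n. This gives p_odd(46) = 2304. (Euler's theorem: equals the count of distinct-part partitions.)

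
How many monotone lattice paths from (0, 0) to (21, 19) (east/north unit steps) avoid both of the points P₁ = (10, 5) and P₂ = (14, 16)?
Number of paths = 100938006600

Inclusion–exclusion. Total paths: C(40, 21) = 131282408400. Through P₁: C(15, 10)·C(25, 11) = 13385572200. Through P₂: C(30, 14)·C(10, 7) = 17450721000. Since P₁ is strictly southwest of P₂, a monotone path through both must visit P₁ then P₂; paths through both = C(15, 10)·C(15, 4)·C(10, 7) = 491891400. Avoid both = 131282408400 − 13385572200 − 17450721000 + 491891400 = 100938006600.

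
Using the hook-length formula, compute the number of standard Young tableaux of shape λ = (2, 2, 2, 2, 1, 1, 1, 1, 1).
# SYT of shape (2, 2, 2, 2, 1, 1, 1, 1, 1) = 429

Hook-length formula: f^λ = n! / Π hook(c), product over all cells c of the Young diagram. For λ = (2, 2, 2, 2, 1, 1, 1, 1, 1), n = 13 boxes. Hook lengths by row (left-to-right, top-to-bottom): [10, 4]; [9, 3]; [8, 2]; [7, 1]; [5]; [4]; [3]; [2]; [1]. Product of hooks = 14515200. So f^λ = 13! / 14515200 = 6227020800 / 14515200 = 429.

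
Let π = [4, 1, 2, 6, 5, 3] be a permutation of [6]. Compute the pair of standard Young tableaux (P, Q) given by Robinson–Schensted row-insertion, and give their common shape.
P = [1, 2, 3] / [4, 5] / [6];  Q = [1, 3, 4] / [2, 5] / [6];  common shape = (3, 2, 1)

Row-insert the values π_1, π_2, … into P one at a time, bumping the leftmost entry strictly greater than the inserted value down to the next row. The recording tableau Q records, in position (i, j), the step at which that cell was added to P.
  Insert 4 (step 1): P = [4];  Q = [1]
  Insert 1 (step 2): P = [1] / [4];  Q = [1] / [2]
  Insert 2 (step 3): P = [1, 2] / [4];  Q = [1, 3] / [2]
  Insert 6 (step 4): P = [1, 2, 6] / [4];  Q = [1, 3, 4] / [2]
  Insert 5 (step 5): P = [1, 2, 5] / [4, 6];  Q = [1, 3, 4] / [2, 5]
  Insert 3 (step 6): P = [1, 2, 3] / [4, 5] / [6];  Q = [1, 3, 4] / [2, 5] / [6]
Final shape: (3, 2, 1).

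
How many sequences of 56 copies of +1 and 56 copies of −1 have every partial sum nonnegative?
C_56 = 6852456927844873497549658464312

These ballot sequences are counted by the Catalan number C_n = (1/(n + 1)) · C(2n, n). For n = 56: C_56 = (1/57) · C(112, 56) = 390590044887157789360330532465784/57 = 6852456927844873497549658464312.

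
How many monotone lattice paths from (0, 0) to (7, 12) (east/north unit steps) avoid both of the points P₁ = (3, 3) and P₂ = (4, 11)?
Number of paths = 31348

Inclusion–exclusion. Total paths: C(19, 7) = 50388. Through P₁: C(6, 3)·C(13, 4) = 14300. Through P₂: C(15, 4)·C(4, 3) = 5460. Since P₁ is strictly southwest of P₂, a monotone path through both must visit P₁ then P₂; paths through both = C(6, 3)·C(9, 1)·C(4, 3) = 720. Avoid both = 50388 − 14300 − 5460 + 720 = 31348.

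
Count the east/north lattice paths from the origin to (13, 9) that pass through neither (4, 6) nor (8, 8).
Number of paths = 392900

Inclusion–exclusion. Total paths: C(22, 13) = 497420. Through P₁: C(10, 4)·C(12, 9) = 46200. Through P₂: C(16, 8)·C(6, 5) = 77220. Since P₁ is strictly southwest of P₂, a monotone path through both must visit P₁ then P₂; paths through both = C(10, 4)·C(6, 4)·C(6, 5) = 18900. Avoid both = 497420 − 46200 − 77220 + 18900 = 392900.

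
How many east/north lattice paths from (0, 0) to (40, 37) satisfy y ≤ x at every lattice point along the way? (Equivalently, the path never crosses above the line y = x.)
Number of paths = 1261276298816540508040

By the reflection principle (André's argument), the number of monotone paths to (40, 37) with n ≤ m that never go above y = x is C(77, 40) − C(77, 41) = 12928082062869540207410 − 11666805764052999699370 = 1261276298816540508040.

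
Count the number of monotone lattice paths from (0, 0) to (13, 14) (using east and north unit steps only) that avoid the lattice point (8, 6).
Number of paths = 16193439

Total paths from (0, 0) to (13, 14): C(27, 13) = 20058300. Paths through (8, 6): (paths (0, 0) → (8, 6)) × (paths (8, 6) → (13, 14)) = C(14, 8) · C(13, 5) = 3003 · 1287 = 3864861. Avoidance count = 20058300 − 3864861 = 16193439.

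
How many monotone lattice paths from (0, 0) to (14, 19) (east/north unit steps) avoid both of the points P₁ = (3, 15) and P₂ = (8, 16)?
Number of paths = 756327060

Inclusion–exclusion. Total paths: C(33, 14) = 818809200. Through P₁: C(18, 3)·C(15, 11) = 1113840. Through P₂: C(24, 8)·C(9, 6) = 61779564. Since P₁ is strictly southwest of P₂, a monotone path through both must visit P₁ then P₂; paths through both = C(18, 3)·C(6, 5)·C(9, 6) = 411264. Avoid both = 818809200 − 1113840 − 61779564 + 411264 = 756327060.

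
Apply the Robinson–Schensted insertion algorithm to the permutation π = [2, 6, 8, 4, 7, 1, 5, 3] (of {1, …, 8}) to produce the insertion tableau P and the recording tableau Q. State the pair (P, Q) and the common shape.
P = [1, 3, 5] / [2, 4] / [6, 7] / [8];  Q = [1, 2, 3] / [4, 5] / [6, 7] / [8];  common shape = (3, 2, 2, 1)

Row-insert the values π_1, π_2, … into P one at a time, bumping the leftmost entry strictly greater than the inserted value down to the next row. The recording tableau Q records, in position (i, j), the step at which that cell was added to P.
  Insert 2 (step 1): P = [2];  Q = [1]
  Insert 6 (step 2): P = [2, 6];  Q = [1, 2]
  Insert 8 (step 3): P = [2, 6, 8];  Q = [1, 2, 3]
  Insert 4 (step 4): P = [2, 4, 8] / [6];  Q = [1, 2, 3] / [4]
  Insert 7 (step 5): P = [2, 4, 7] / [6, 8];  Q = [1, 2, 3] / [4, 5]
  Insert 1 (step 6): P = [1, 4, 7] / [2, 8] / [6];  Q = [1, 2, 3] / [4, 5] / [6]
  Insert 5 (step 7): P = [1, 4, 5] / [2, 7] / [6, 8];  Q = [1, 2, 3] / [4, 5] / [6, 7]
  Insert 3 (step 8): P = [1, 3, 5] / [2, 4] / [6, 7] / [8];  Q = [1, 2, 3] / [4, 5] / [6, 7] / [8]
Final shape: (3, 2, 2, 1).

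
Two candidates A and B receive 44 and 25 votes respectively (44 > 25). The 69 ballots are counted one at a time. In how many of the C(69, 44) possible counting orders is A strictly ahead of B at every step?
Strict-lead orderings = 1142790127041529512

Total orderings of the 69 votes with 44 for A: C(69, 44) = 4150132566624501912. By the Bertrand ballot formula (Cycle Lemma / reflection principle), the number of orderings in which A is strictly ahead of B throughout is (p − q)/(p + q) · C(p + q, p) = (44 − 25)/(44 + 25) · 4150132566624501912 = 1142790127041529512.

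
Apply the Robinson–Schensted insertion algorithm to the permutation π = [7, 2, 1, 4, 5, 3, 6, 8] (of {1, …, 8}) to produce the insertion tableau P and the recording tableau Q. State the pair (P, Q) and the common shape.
P = [1, 3, 5, 6, 8] / [2, 4] / [7];  Q = [1, 4, 5, 7, 8] / [2, 6] / [3];  common shape = (5, 2, 1)

Row-insert the values π_1, π_2, … into P one at a time, bumping the leftmost entry strictly greater than the inserted value down to the next row. The recording tableau Q records, in position (i, j), the step at which that cell was added to P.
  Insert 7 (step 1): P = [7];  Q = [1]
  Insert 2 (step 2): P = [2] / [7];  Q = [1] / [2]
  Insert 1 (step 3): P = [1] / [2] / [7];  Q = [1] / [2] / [3]
  Insert 4 (step 4): P = [1, 4] / [2] / [7];  Q = [1, 4] / [2] / [3]
  Insert 5 (step 5): P = [1, 4, 5] / [2] / [7];  Q = [1, 4, 5] / [2] / [3]
  Insert 3 (step 6): P = [1, 3, 5] / [2, 4] / [7];  Q = [1, 4, 5] / [2, 6] / [3]
  Insert 6 (step 7): P = [1, 3, 5, 6] / [2, 4] / [7];  Q = [1, 4, 5, 7] / [2, 6] / [3]
  Insert 8 (step 8): P = [1, 3, 5, 6, 8] / [2, 4] / [7];  Q = [1, 4, 5, 7, 8] / [2, 6] / [3]
Final shape: (5, 2, 1).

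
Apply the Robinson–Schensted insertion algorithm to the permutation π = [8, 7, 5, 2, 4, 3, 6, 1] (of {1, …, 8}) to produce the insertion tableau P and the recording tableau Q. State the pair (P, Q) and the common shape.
P = [1, 3, 6] / [2] / [4] / [5] / [7] / [8];  Q = [1, 5, 7] / [2] / [3] / [4] / [6] / [8];  common shape = (3, 1, 1, 1, 1, 1)

Row-insert the values π_1, π_2, … into P one at a time, bumping the leftmost entry strictly greater than the inserted value down to the next row. The recording tableau Q records, in position (i, j), the step at which that cell was added to P.
  Insert 8 (step 1): P = [8];  Q = [1]
  Insert 7 (step 2): P = [7] / [8];  Q = [1] / [2]
  Insert 5 (step 3): P = [5] / [7] / [8];  Q = [1] / [2] / [3]
  Insert 2 (step 4): P = [2] / [5] / [7] / [8];  Q = [1] / [2] / [3] / [4]
  Insert 4 (step 5): P = [2, 4] / [5] / [7] / [8];  Q = [1, 5] / [2] / [3] / [4]
  Insert 3 (step 6): P = [2, 3] / [4] / [5] / [7] / [8];  Q = [1, 5] / [2] / [3] / [4] / [6]
  Insert 6 (step 7): P = [2, 3, 6] / [4] / [5] / [7] / [8];  Q = [1, 5, 7] / [2] / [3] / [4] / [6]
  Insert 1 (step 8): P = [1, 3, 6] / [2] / [4] / [5] / [7] / [8];  Q = [1, 5, 7] / [2] / [3] / [4] / [6] / [8]
Final shape: (3, 1, 1, 1, 1, 1).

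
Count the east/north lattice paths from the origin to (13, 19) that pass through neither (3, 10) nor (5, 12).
Number of paths = 292176172

Inclusion–exclusion. Total paths: C(32, 13) = 347373600. Through P₁: C(13, 3)·C(19, 10) = 26420108. Through P₂: C(17, 5)·C(15, 8) = 39819780. Since P₁ is strictly southwest of P₂, a monotone path through both must visit P₁ then P₂; paths through both = C(13, 3)·C(4, 2)·C(15, 8) = 11042460. Avoid both = 347373600 − 26420108 − 39819780 + 11042460 = 292176172.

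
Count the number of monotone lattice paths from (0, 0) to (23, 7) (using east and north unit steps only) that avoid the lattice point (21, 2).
Number of paths = 2030487

Total paths from (0, 0) to (23, 7): C(30, 23) = 2035800. Paths through (21, 2): (paths (0, 0) → (21, 2)) × (paths (21, 2) → (23, 7)) = C(23, 21) · C(7, 2) = 253 · 21 = 5313. Avoidance count = 2035800 − 5313 = 2030487.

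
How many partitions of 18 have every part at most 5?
p(18, parts ≤ 5) = 141

Use the recurrence p(n, m) = p(n, m−1) + p(n−m, m): either the largest part is < m (count p(n, m−1)) or the largest part is exactly m (remove one copy of m, count p(n−m, m)). With p(0, ·) = 1 this gives p(18, parts ≤ 5) = 141. (By conjugating Young diagrams, this also counts partitions of 18 into at most 5 parts.)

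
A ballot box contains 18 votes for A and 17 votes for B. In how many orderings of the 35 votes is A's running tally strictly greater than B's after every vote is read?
Strict-lead orderings = 129644790

Total orderings of the 35 votes with 18 for A: C(35, 18) = 4537567650. By the Bertrand ballot formula (Cycle Lemma / reflection principle), the number of orderings in which A is strictly ahead of B throughout is (p − q)/(p + q) · C(p + q, p) = (18 − 17)/(18 + 17) · 4537567650 = 129644790.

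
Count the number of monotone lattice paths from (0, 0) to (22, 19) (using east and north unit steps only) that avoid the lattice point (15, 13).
Number of paths = 180411923640

Total paths from (0, 0) to (22, 19): C(41, 22) = 244662670200. Paths through (15, 13): (paths (0, 0) → (15, 13)) × (paths (15, 13) → (22, 19)) = C(28, 15) · C(13, 7) = 37442160 · 1716 = 64250746560. Avoidance count = 244662670200 − 64250746560 = 180411923640.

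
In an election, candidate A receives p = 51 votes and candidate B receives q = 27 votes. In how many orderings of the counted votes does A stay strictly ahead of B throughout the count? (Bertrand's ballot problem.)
Strict-lead orderings = 206300102476958823872

Total orderings of the 78 votes with 51 for A: C(78, 51) = 670475333050116177584. By the Bertrand ballot formula (Cycle Lemma / reflection principle), the number of orderings in which A is strictly ahead of B throughout is (p − q)/(p + q) · C(p + q, p) = (51 − 27)/(51 + 27) · 670475333050116177584 = 206300102476958823872.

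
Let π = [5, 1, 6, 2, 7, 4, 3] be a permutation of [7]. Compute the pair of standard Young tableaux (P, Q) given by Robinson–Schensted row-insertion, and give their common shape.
P = [1, 2, 3] / [4, 6, 7] / [5];  Q = [1, 3, 5] / [2, 4, 6] / [7];  common shape = (3, 3, 1)

Row-insert the values π_1, π_2, … into P one at a time, bumping the leftmost entry strictly greater than the inserted value down to the next row. The recording tableau Q records, in position (i, j), the step at which that cell was added to P.
  Insert 5 (step 1): P = [5];  Q = [1]
  Insert 1 (step 2): P = [1] / [5];  Q = [1] / [2]
  Insert 6 (step 3): P = [1, 6] / [5];  Q = [1, 3] / [2]
  Insert 2 (step 4): P = [1, 2] / [5, 6];  Q = [1, 3] / [2, 4]
  Insert 7 (step 5): P = [1, 2, 7] / [5, 6];  Q = [1, 3, 5] / [2, 4]
  Insert 4 (step 6): P = [1, 2, 4] / [5, 6, 7];  Q = [1, 3, 5] / [2, 4, 6]
  Insert 3 (step 7): P = [1, 2, 3] / [4, 6, 7] / [5];  Q = [1, 3, 5] / [2, 4, 6] / [7]
Final shape: (3, 3, 1).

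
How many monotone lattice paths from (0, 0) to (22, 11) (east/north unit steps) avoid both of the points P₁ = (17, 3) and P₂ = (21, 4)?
Number of paths = 192013940

Inclusion–exclusion. Total paths: C(33, 22) = 193536720. Through P₁: C(20, 17)·C(13, 5) = 1467180. Through P₂: C(25, 21)·C(8, 1) = 101200. Since P₁ is strictly southwest of P₂, a monotone path through both must visit P₁ then P₂; paths through both = C(20, 17)·C(5, 4)·C(8, 1) = 45600. Avoid both = 193536720 − 1467180 − 101200 + 45600 = 192013940.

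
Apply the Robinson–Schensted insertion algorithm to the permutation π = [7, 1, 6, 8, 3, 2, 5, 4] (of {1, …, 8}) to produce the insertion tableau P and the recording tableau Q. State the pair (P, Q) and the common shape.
P = [1, 2, 4] / [3, 5] / [6, 8] / [7];  Q = [1, 3, 4] / [2, 7] / [5, 8] / [6];  common shape = (3, 2, 2, 1)

Row-insert the values π_1, π_2, … into P one at a time, bumping the leftmost entry strictly greater than the inserted value down to the next row. The recording tableau Q records, in position (i, j), the step at which that cell was added to P.
  Insert 7 (step 1): P = [7];  Q = [1]
  Insert 1 (step 2): P = [1] / [7];  Q = [1] / [2]
  Insert 6 (step 3): P = [1, 6] / [7];  Q = [1, 3] / [2]
  Insert 8 (step 4): P = [1, 6, 8] / [7];  Q = [1, 3, 4] / [2]
  Insert 3 (step 5): P = [1, 3, 8] / [6] / [7];  Q = [1, 3, 4] / [2] / [5]
  Insert 2 (step 6): P = [1, 2, 8] / [3] / [6] / [7];  Q = [1, 3, 4] / [2] / [5] / [6]
  Insert 5 (step 7): P = [1, 2, 5] / [3, 8] / [6] / [7];  Q = [1, 3, 4] / [2, 7] / [5] / [6]
  Insert 4 (step 8): P = [1, 2, 4] / [3, 5] / [6, 8] / [7];  Q = [1, 3, 4] / [2, 7] / [5, 8] / [6]
Final shape: (3, 2, 2, 1).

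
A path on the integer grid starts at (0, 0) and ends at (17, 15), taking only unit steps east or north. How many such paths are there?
Number of paths = 565722720

A monotone lattice path from (0, 0) to (17, 15) consists of 17 east steps and 15 north steps in some order, so it is determined by which 17 of the 32 steps are east. The count is C(32, 17) = 565722720.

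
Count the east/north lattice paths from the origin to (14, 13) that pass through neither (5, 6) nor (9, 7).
Number of paths = 10554960

Inclusion–exclusion. Total paths: C(27, 14) = 20058300. Through P₁: C(11, 5)·C(16, 9) = 5285280. Through P₂: C(16, 9)·C(11, 5) = 5285280. Since P₁ is strictly southwest of P₂, a monotone path through both must visit P₁ then P₂; paths through both = C(11, 5)·C(5, 4)·C(11, 5) = 1067220. Avoid both = 20058300 − 5285280 − 5285280 + 1067220 = 10554960.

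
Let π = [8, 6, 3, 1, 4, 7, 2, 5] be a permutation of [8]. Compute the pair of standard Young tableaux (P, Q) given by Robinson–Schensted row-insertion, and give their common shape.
P = [1, 2, 5] / [3, 4, 7] / [6] / [8];  Q = [1, 5, 6] / [2, 7, 8] / [3] / [4];  common shape = (3, 3, 1, 1)

Row-insert the values π_1, π_2, … into P one at a time, bumping the leftmost entry strictly greater than the inserted value down to the next row. The recording tableau Q records, in position (i, j), the step at which that cell was added to P.
  Insert 8 (step 1): P = [8];  Q = [1]
  Insert 6 (step 2): P = [6] / [8];  Q = [1] / [2]
  Insert 3 (step 3): P = [3] / [6] / [8];  Q = [1] / [2] / [3]
  Insert 1 (step 4): P = [1] / [3] / [6] / [8];  Q = [1] / [2] / [3] / [4]
  Insert 4 (step 5): P = [1, 4] / [3] / [6] / [8];  Q = [1, 5] / [2] / [3] / [4]
  Insert 7 (step 6): P = [1, 4, 7] / [3] / [6] / [8];  Q = [1, 5, 6] / [2] / [3] / [4]
  Insert 2 (step 7): P = [1, 2, 7] / [3, 4] / [6] / [8];  Q = [1, 5, 6] / [2, 7] / [3] / [4]
  Insert 5 (step 8): P = [1, 2, 5] / [3, 4, 7] / [6] / [8];  Q = [1, 5, 6] / [2, 7, 8] / [3] / [4]
Final shape: (3, 3, 1, 1).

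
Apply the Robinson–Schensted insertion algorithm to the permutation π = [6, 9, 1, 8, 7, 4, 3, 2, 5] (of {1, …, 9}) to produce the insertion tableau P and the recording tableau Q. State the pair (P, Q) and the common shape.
P = [1, 2, 5] / [3, 7] / [4] / [6] / [8] / [9];  Q = [1, 2, 9] / [3, 4] / [5] / [6] / [7] / [8];  common shape = (3, 2, 1, 1, 1, 1)

Row-insert the values π_1, π_2, … into P one at a time, bumping the leftmost entry strictly greater than the inserted value down to the next row. The recording tableau Q records, in position (i, j), the step at which that cell was added to P.
  Insert 6 (step 1): P = [6];  Q = [1]
  Insert 9 (step 2): P = [6, 9];  Q = [1, 2]
  Insert 1 (step 3): P = [1, 9] / [6];  Q = [1, 2] / [3]
  Insert 8 (step 4): P = [1, 8] / [6, 9];  Q = [1, 2] / [3, 4]
  Insert 7 (step 5): P = [1, 7] / [6, 8] / [9];  Q = [1, 2] / [3, 4] / [5]
  Insert 4 (step 6): P = [1, 4] / [6, 7] / [8] / [9];  Q = [1, 2] / [3, 4] / [5] / [6]
  Insert 3 (step 7): P = [1, 3] / [4, 7] / [6] / [8] / [9];  Q = [1, 2] / [3, 4] / [5] / [6] / [7]
  Insert 2 (step 8): P = [1, 2] / [3, 7] / [4] / [6] / [8] / [9];  Q = [1, 2] / [3, 4] / [5] / [6] / [7] / [8]
  Insert 5 (step 9): P = [1, 2, 5] / [3, 7] / [4] / [6] / [8] / [9];  Q = [1, 2, 9] / [3, 4] / [5] / [6] / [7] / [8]
Final shape: (3, 2, 1, 1, 1, 1).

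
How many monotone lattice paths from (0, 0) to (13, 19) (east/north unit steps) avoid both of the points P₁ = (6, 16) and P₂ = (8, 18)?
Number of paths = 331732458

Inclusion–exclusion. Total paths: C(32, 13) = 347373600. Through P₁: C(22, 6)·C(10, 7) = 8953560. Through P₂: C(26, 8)·C(6, 5) = 9373650. Since P₁ is strictly southwest of P₂, a monotone path through both must visit P₁ then P₂; paths through both = C(22, 6)·C(4, 2)·C(6, 5) = 2686068. Avoid both = 347373600 − 8953560 − 9373650 + 2686068 = 331732458.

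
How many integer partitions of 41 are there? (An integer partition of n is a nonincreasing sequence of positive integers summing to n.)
p(41) = 44583

Compute p(n) via the recurrence p(n, m) = p(n, m−1) + p(n−m, m), where p(n, m) counts partitions of n with all parts ≤ m and p(n) = p(n, n). The base cases are p(0, m) = 1 and p(n, 0) = 0 for n > 0. Filling the table yields p(41) = 44583. (Euler's pentagonal recurrence is an alternative.)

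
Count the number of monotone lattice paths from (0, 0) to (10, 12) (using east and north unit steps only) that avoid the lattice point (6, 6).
Number of paths = 452606

Total paths from (0, 0) to (10, 12): C(22, 10) = 646646. Paths through (6, 6): (paths (0, 0) → (6, 6)) × (paths (6, 6) → (10, 12)) = C(12, 6) · C(10, 4) = 924 · 210 = 194040. Avoidance count = 646646 − 194040 = 452606.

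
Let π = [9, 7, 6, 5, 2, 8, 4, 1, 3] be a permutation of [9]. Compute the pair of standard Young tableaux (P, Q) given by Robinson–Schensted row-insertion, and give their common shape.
P = [1, 3] / [2, 4] / [5, 8] / [6] / [7] / [9];  Q = [1, 6] / [2, 7] / [3, 9] / [4] / [5] / [8];  common shape = (2, 2, 2, 1, 1, 1)

Row-insert the values π_1, π_2, … into P one at a time, bumping the leftmost entry strictly greater than the inserted value down to the next row. The recording tableau Q records, in position (i, j), the step at which that cell was added to P.
  Insert 9 (step 1): P = [9];  Q = [1]
  Insert 7 (step 2): P = [7] / [9];  Q = [1] / [2]
  Insert 6 (step 3): P = [6] / [7] / [9];  Q = [1] / [2] / [3]
  Insert 5 (step 4): P = [5] / [6] / [7] / [9];  Q = [1] / [2] / [3] / [4]
  Insert 2 (step 5): P = [2] / [5] / [6] / [7] / [9];  Q = [1] / [2] / [3] / [4] / [5]
  Insert 8 (step 6): P = [2, 8] / [5] / [6] / [7] / [9];  Q = [1, 6] / [2] / [3] / [4] / [5]
  Insert 4 (step 7): P = [2, 4] / [5, 8] / [6] / [7] / [9];  Q = [1, 6] / [2, 7] / [3] / [4] / [5]
  Insert 1 (step 8): P = [1, 4] / [2, 8] / [5] / [6] / [7] / [9];  Q = [1, 6] / [2, 7] / [3] / [4] / [5] / [8]
  Insert 3 (step 9): P = [1, 3] / [2, 4] / [5, 8] / [6] / [7] / [9];  Q = [1, 6] / [2, 7] / [3, 9] / [4] / [5] / [8]
Final shape: (2, 2, 2, 1, 1, 1).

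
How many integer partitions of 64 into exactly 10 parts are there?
p(64, 10 parts) = 100654

Partitions of n into exactly k parts are in bijection with partitions of n − k into at most k parts (subtract 1 from each part). So p(64, exactly 10) = p(54, parts ≤ 10). Computing via the recurrence p(m, j) = p(m, j−1) + p(m−j, j) gives 100654.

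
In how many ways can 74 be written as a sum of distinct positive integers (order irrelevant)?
q(74) = 44046

A partition into distinct parts is a strictly decreasing sequence summing to n. The recurrence d(n, m) = d(n, m−1) + d(n−m, m−1) (use part m at most once) with q(n) = d(n, n) gives q(74) = 44046. (Euler's theorem: # distinct-part partitions = # odd-part partitions.)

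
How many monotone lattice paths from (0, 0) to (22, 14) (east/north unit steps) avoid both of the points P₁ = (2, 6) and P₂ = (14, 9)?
Number of paths = 2673943110

Inclusion–exclusion. Total paths: C(36, 22) = 3796297200. Through P₁: C(8, 2)·C(28, 20) = 87026940. Through P₂: C(23, 14)·C(13, 8) = 1051723530. Since P₁ is strictly southwest of P₂, a monotone path through both must visit P₁ then P₂; paths through both = C(8, 2)·C(15, 12)·C(13, 8) = 16396380. Avoid both = 3796297200 − 87026940 − 1051723530 + 16396380 = 2673943110.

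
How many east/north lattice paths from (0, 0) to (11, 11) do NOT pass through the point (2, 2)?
Number of paths = 413712

Total paths from (0, 0) to (11, 11): C(22, 11) = 705432. Paths through (2, 2): (paths (0, 0) → (2, 2)) × (paths (2, 2) → (11, 11)) = C(4, 2) · C(18, 9) = 6 · 48620 = 291720. Avoidance count = 705432 − 291720 = 413712.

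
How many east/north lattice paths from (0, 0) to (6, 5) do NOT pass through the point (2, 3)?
Number of paths = 312

Total paths from (0, 0) to (6, 5): C(11, 6) = 462. Paths through (2, 3): (paths (0, 0) → (2, 3)) × (paths (2, 3) → (6, 5)) = C(5, 2) · C(6, 4) = 10 · 15 = 150. Avoidance count = 462 − 150 = 312.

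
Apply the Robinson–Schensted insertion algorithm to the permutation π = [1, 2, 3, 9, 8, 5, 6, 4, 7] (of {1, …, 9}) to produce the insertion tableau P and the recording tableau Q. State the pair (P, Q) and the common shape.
P = [1, 2, 3, 4, 6, 7] / [5] / [8] / [9];  Q = [1, 2, 3, 4, 7, 9] / [5] / [6] / [8];  common shape = (6, 1, 1, 1)

Row-insert the values π_1, π_2, … into P one at a time, bumping the leftmost entry strictly greater than the inserted value down to the next row. The recording tableau Q records, in position (i, j), the step at which that cell was added to P.
  Insert 1 (step 1): P = [1];  Q = [1]
  Insert 2 (step 2): P = [1, 2];  Q = [1, 2]
  Insert 3 (step 3): P = [1, 2, 3];  Q = [1, 2, 3]
  Insert 9 (step 4): P = [1, 2, 3, 9];  Q = [1, 2, 3, 4]
  Insert 8 (step 5): P = [1, 2, 3, 8] / [9];  Q = [1, 2, 3, 4] / [5]
  Insert 5 (step 6): P = [1, 2, 3, 5] / [8] / [9];  Q = [1, 2, 3, 4] / [5] / [6]
  Insert 6 (step 7): P = [1, 2, 3, 5, 6] / [8] / [9];  Q = [1, 2, 3, 4, 7] / [5] / [6]
  Insert 4 (step 8): P = [1, 2, 3, 4, 6] / [5] / [8] / [9];  Q = [1, 2, 3, 4, 7] / [5] / [6] / [8]
  Insert 7 (step 9): P = [1, 2, 3, 4, 6, 7] / [5] / [8] / [9];  Q = [1, 2, 3, 4, 7, 9] / [5] / [6] / [8]
Final shape: (6, 1, 1, 1).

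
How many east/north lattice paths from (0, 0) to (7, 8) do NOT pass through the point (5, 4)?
Number of paths = 4545

Total paths from (0, 0) to (7, 8): C(15, 7) = 6435. Paths through (5, 4): (paths (0, 0) → (5, 4)) × (paths (5, 4) → (7, 8)) = C(9, 5) · C(6, 2) = 126 · 15 = 1890. Avoidance count = 6435 − 1890 = 4545.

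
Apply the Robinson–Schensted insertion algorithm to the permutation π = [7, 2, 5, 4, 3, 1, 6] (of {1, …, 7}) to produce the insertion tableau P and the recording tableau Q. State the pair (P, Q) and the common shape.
P = [1, 3, 6] / [2] / [4] / [5] / [7];  Q = [1, 3, 7] / [2] / [4] / [5] / [6];  common shape = (3, 1, 1, 1, 1)

Row-insert the values π_1, π_2, … into P one at a time, bumping the leftmost entry strictly greater than the inserted value down to the next row. The recording tableau Q records, in position (i, j), the step at which that cell was added to P.
  Insert 7 (step 1): P = [7];  Q = [1]
  Insert 2 (step 2): P = [2] / [7];  Q = [1] / [2]
  Insert 5 (step 3): P = [2, 5] / [7];  Q = [1, 3] / [2]
  Insert 4 (step 4): P = [2, 4] / [5] / [7];  Q = [1, 3] / [2] / [4]
  Insert 3 (step 5): P = [2, 3] / [4] / [5] / [7];  Q = [1, 3] / [2] / [4] / [5]
  Insert 1 (step 6): P = [1, 3] / [2] / [4] / [5] / [7];  Q = [1, 3] / [2] / [4] / [5] / [6]
  Insert 6 (step 7): P = [1, 3, 6] / [2] / [4] / [5] / [7];  Q = [1, 3, 7] / [2] / [4] / [5] / [6]
Final shape: (3, 1, 1, 1, 1).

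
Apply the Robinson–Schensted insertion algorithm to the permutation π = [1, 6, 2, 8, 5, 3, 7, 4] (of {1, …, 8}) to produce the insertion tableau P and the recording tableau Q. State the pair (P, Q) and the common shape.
P = [1, 2, 3, 4] / [5, 7] / [6, 8];  Q = [1, 2, 4, 7] / [3, 5] / [6, 8];  common shape = (4, 2, 2)

Row-insert the values π_1, π_2, … into P one at a time, bumping the leftmost entry strictly greater than the inserted value down to the next row. The recording tableau Q records, in position (i, j), the step at which that cell was added to P.
  Insert 1 (step 1): P = [1];  Q = [1]
  Insert 6 (step 2): P = [1, 6];  Q = [1, 2]
  Insert 2 (step 3): P = [1, 2] / [6];  Q = [1, 2] / [3]
  Insert 8 (step 4): P = [1, 2, 8] / [6];  Q = [1, 2, 4] / [3]
  Insert 5 (step 5): P = [1, 2, 5] / [6, 8];  Q = [1, 2, 4] / [3, 5]
  Insert 3 (step 6): P = [1, 2, 3] / [5, 8] / [6];  Q = [1, 2, 4] / [3, 5] / [6]
  Insert 7 (step 7): P = [1, 2, 3, 7] / [5, 8] / [6];  Q = [1, 2, 4, 7] / [3, 5] / [6]
  Insert 4 (step 8): P = [1, 2, 3, 4] / [5, 7] / [6, 8];  Q = [1, 2, 4, 7] / [3, 5] / [6, 8]
Final shape: (4, 2, 2).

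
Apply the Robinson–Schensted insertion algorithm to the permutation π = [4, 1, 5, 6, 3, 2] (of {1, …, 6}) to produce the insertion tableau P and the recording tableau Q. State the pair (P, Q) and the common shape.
P = [1, 2, 6] / [3, 5] / [4];  Q = [1, 3, 4] / [2, 5] / [6];  common shape = (3, 2, 1)

Row-insert the values π_1, π_2, … into P one at a time, bumping the leftmost entry strictly greater than the inserted value down to the next row. The recording tableau Q records, in position (i, j), the step at which that cell was added to P.
  Insert 4 (step 1): P = [4];  Q = [1]
  Insert 1 (step 2): P = [1] / [4];  Q = [1] / [2]
  Insert 5 (step 3): P = [1, 5] / [4];  Q = [1, 3] / [2]
  Insert 6 (step 4): P = [1, 5, 6] / [4];  Q = [1, 3, 4] / [2]
  Insert 3 (step 5): P = [1, 3, 6] / [4, 5];  Q = [1, 3, 4] / [2, 5]
  Insert 2 (step 6): P = [1, 2, 6] / [3, 5] / [4];  Q = [1, 3, 4] / [2, 5] / [6]
Final shape: (3, 2, 1).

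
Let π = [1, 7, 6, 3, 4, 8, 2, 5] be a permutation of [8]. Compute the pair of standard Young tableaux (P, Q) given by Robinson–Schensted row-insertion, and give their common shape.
P = [1, 2, 4, 5] / [3, 8] / [6] / [7];  Q = [1, 2, 5, 6] / [3, 8] / [4] / [7];  common shape = (4, 2, 1, 1)

Row-insert the values π_1, π_2, … into P one at a time, bumping the leftmost entry strictly greater than the inserted value down to the next row. The recording tableau Q records, in position (i, j), the step at which that cell was added to P.
  Insert 1 (step 1): P = [1];  Q = [1]
  Insert 7 (step 2): P = [1, 7];  Q = [1, 2]
  Insert 6 (step 3): P = [1, 6] / [7];  Q = [1, 2] / [3]
  Insert 3 (step 4): P = [1, 3] / [6] / [7];  Q = [1, 2] / [3] / [4]
  Insert 4 (step 5): P = [1, 3, 4] / [6] / [7];  Q = [1, 2, 5] / [3] / [4]
  Insert 8 (step 6): P = [1, 3, 4, 8] / [6] / [7];  Q = [1, 2, 5, 6] / [3] / [4]
  Insert 2 (step 7): P = [1, 2, 4, 8] / [3] / [6] / [7];  Q = [1, 2, 5, 6] / [3] / [4] / [7]
  Insert 5 (step 8): P = [1, 2, 4, 5] / [3, 8] / [6] / [7];  Q = [1, 2, 5, 6] / [3, 8] / [4] / [7]
Final shape: (4, 2, 1, 1).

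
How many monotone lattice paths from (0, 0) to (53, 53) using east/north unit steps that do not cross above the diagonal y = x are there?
C_53 = 116157871455782434250553845880

These NE paths below the diagonal are counted by the Catalan number C_n = (1/(n + 1)) · C(2n, n). For n = 53: C_53 = (1/54) · C(106, 53) = 6272525058612251449529907677520/54 = 116157871455782434250553845880.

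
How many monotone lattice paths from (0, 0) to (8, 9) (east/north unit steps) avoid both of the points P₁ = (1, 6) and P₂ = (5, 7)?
Number of paths = 15900

Inclusion–exclusion. Total paths: C(17, 8) = 24310. Through P₁: C(7, 1)·C(10, 7) = 840. Through P₂: C(12, 5)·C(5, 3) = 7920. Since P₁ is strictly southwest of P₂, a monotone path through both must visit P₁ then P₂; paths through both = C(7, 1)·C(5, 4)·C(5, 3) = 350. Avoid both = 24310 − 840 − 7920 + 350 = 15900.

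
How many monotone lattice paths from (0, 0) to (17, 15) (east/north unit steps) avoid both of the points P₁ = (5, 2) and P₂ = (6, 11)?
Number of paths = 439909830

Inclusion–exclusion. Total paths: C(32, 17) = 565722720. Through P₁: C(7, 5)·C(25, 12) = 109206300. Through P₂: C(17, 6)·C(15, 11) = 16893240. Since P₁ is strictly southwest of P₂, a monotone path through both must visit P₁ then P₂; paths through both = C(7, 5)·C(10, 1)·C(15, 11) = 286650. Avoid both = 565722720 − 109206300 − 16893240 + 286650 = 439909830.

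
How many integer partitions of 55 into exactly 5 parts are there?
p(55, 5 parts) = 3765

Partitions of n into exactly k parts are in bijection with partitions of n − k into at most k parts (subtract 1 from each part). So p(55, exactly 5) = p(50, parts ≤ 5). Computing via the recurrence p(m, j) = p(m, j−1) + p(m−j, j) gives 3765.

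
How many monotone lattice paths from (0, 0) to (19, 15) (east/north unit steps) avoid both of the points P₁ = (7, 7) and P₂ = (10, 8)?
Number of paths = 1080095280

Inclusion–exclusion. Total paths: C(34, 19) = 1855967520. Through P₁: C(14, 7)·C(20, 12) = 432329040. Through P₂: C(18, 10)·C(16, 9) = 500591520. Since P₁ is strictly southwest of P₂, a monotone path through both must visit P₁ then P₂; paths through both = C(14, 7)·C(4, 3)·C(16, 9) = 157048320. Avoid both = 1855967520 − 432329040 − 500591520 + 157048320 = 1080095280.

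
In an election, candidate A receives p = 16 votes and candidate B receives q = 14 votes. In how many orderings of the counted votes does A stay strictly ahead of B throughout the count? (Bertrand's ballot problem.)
Strict-lead orderings = 9694845

Total orderings of the 30 votes with 16 for A: C(30, 16) = 145422675. By the Bertrand ballot formula (Cycle Lemma / reflection principle), the number of orderings in which A is strictly ahead of B throughout is (p − q)/(p + q) · C(p + q, p) = (16 − 14)/(16 + 14) · 145422675 = 9694845.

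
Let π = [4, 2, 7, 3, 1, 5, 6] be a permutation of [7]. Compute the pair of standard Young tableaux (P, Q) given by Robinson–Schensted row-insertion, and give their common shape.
P = [1, 3, 5, 6] / [2, 7] / [4];  Q = [1, 3, 6, 7] / [2, 4] / [5];  common shape = (4, 2, 1)

Row-insert the values π_1, π_2, … into P one at a time, bumping the leftmost entry strictly greater than the inserted value down to the next row. The recording tableau Q records, in position (i, j), the step at which that cell was added to P.
  Insert 4 (step 1): P = [4];  Q = [1]
  Insert 2 (step 2): P = [2] / [4];  Q = [1] / [2]
  Insert 7 (step 3): P = [2, 7] / [4];  Q = [1, 3] / [2]
  Insert 3 (step 4): P = [2, 3] / [4, 7];  Q = [1, 3] / [2, 4]
  Insert 1 (step 5): P = [1, 3] / [2, 7] / [4];  Q = [1, 3] / [2, 4] / [5]
  Insert 5 (step 6): P = [1, 3, 5] / [2, 7] / [4];  Q = [1, 3, 6] / [2, 4] / [5]
  Insert 6 (step 7): P = [1, 3, 5, 6] / [2, 7] / [4];  Q = [1, 3, 6, 7] / [2, 4] / [5]
Final shape: (4, 2, 1).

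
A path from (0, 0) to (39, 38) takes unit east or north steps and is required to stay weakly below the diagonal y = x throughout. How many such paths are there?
Number of paths = 680425371729975800390

By the reflection principle (André's argument), the number of monotone paths to (39, 38) with n ≤ m that never go above y = x is C(77, 39) − C(77, 40) = 13608507434599516007800 − 12928082062869540207410 = 680425371729975800390.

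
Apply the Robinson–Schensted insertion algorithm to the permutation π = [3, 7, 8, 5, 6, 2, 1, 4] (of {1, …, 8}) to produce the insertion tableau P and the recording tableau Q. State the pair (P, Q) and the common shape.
P = [1, 4, 6] / [2, 5] / [3, 8] / [7];  Q = [1, 2, 3] / [4, 5] / [6, 8] / [7];  common shape = (3, 2, 2, 1)

Row-insert the values π_1, π_2, … into P one at a time, bumping the leftmost entry strictly greater than the inserted value down to the next row. The recording tableau Q records, in position (i, j), the step at which that cell was added to P.
  Insert 3 (step 1): P = [3];  Q = [1]
  Insert 7 (step 2): P = [3, 7];  Q = [1, 2]
  Insert 8 (step 3): P = [3, 7, 8];  Q = [1, 2, 3]
  Insert 5 (step 4): P = [3, 5, 8] / [7];  Q = [1, 2, 3] / [4]
  Insert 6 (step 5): P = [3, 5, 6] / [7, 8];  Q = [1, 2, 3] / [4, 5]
  Insert 2 (step 6): P = [2, 5, 6] / [3, 8] / [7];  Q = [1, 2, 3] / [4, 5] / [6]
  Insert 1 (step 7): P = [1, 5, 6] / [2, 8] / [3] / [7];  Q = [1, 2, 3] / [4, 5] / [6] / [7]
  Insert 4 (step 8): P = [1, 4, 6] / [2, 5] / [3, 8] / [7];  Q = [1, 2, 3] / [4, 5] / [6, 8] / [7]
Final shape: (3, 2, 2, 1).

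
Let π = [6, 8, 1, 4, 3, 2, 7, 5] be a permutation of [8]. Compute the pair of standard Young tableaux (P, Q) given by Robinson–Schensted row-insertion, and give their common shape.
P = [1, 2, 5] / [3, 7] / [4, 8] / [6];  Q = [1, 2, 7] / [3, 4] / [5, 8] / [6];  common shape = (3, 2, 2, 1)

Row-insert the values π_1, π_2, … into P one at a time, bumping the leftmost entry strictly greater than the inserted value down to the next row. The recording tableau Q records, in position (i, j), the step at which that cell was added to P.
  Insert 6 (step 1): P = [6];  Q = [1]
  Insert 8 (step 2): P = [6, 8];  Q = [1, 2]
  Insert 1 (step 3): P = [1, 8] / [6];  Q = [1, 2] / [3]
  Insert 4 (step 4): P = [1, 4] / [6, 8];  Q = [1, 2] / [3, 4]
  Insert 3 (step 5): P = [1, 3] / [4, 8] / [6];  Q = [1, 2] / [3, 4] / [5]
  Insert 2 (step 6): P = [1, 2] / [3, 8] / [4] / [6];  Q = [1, 2] / [3, 4] / [5] / [6]
  Insert 7 (step 7): P = [1, 2, 7] / [3, 8] / [4] / [6];  Q = [1, 2, 7] / [3, 4] / [5] / [6]
  Insert 5 (step 8): P = [1, 2, 5] / [3, 7] / [4, 8] / [6];  Q = [1, 2, 7] / [3, 4] / [5, 8] / [6]
Final shape: (3, 2, 2, 1).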